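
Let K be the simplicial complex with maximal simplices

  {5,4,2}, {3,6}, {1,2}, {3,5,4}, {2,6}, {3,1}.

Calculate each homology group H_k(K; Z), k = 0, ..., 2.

H_0 = Z,  H_1 = Z^2,  H_2 = 0.

Order the vertices as 1 < 2 < 3 < 4 < 5 < 6. Listing each simplex with vertices in this order, K has dimension 2 with simplices:

  0-simplices (6): [1], [2], [3], [4], [5], [6]
  1-simplices (9): [1,2], [1,3], [2,4], [2,5], [2,6], [3,4], [3,5], [3,6], [4,5]
  2-simplices (2): [2,4,5], [3,4,5]

giving chain groups C_0 ≅ Z^6, C_1 ≅ Z^9, C_2 ≅ Z^2.

Boundary ∂_1: C_1 → C_0 is given by ∂[p,q] = [q] − [p]. For instance
  ∂[3,6] = [6] − [3].
The resulting 6×9 matrix has rank 5, and its Smith normal form has invariant factors (1,1,1,1,1).

∂_2: C_2 → C_1 sends each 2-simplex [p,q,r] to [q,r] − [p,r] + [p,q]. For instance
  ∂[2,4,5] = [4,5] − [2,5] + [2,4],
  ∂[3,4,5] = [4,5] − [3,5] + [3,4].
The resulting 9×2 matrix has rank 2, and its Smith normal form has invariant factors (1,1).

From H_k ≅ ker(∂_k) / im(∂_{k+1}) we obtain:

  H_0: rank C_0 − rank ∂_1 = 6 − 5 = 1, and the invariant factors of ∂_1 are all 1, so H_0 = Z.
  H_1: rank ker ∂_1 − rank ∂_2 = (9 − 5) − 2 = 2, and the invariant factors of ∂_2 are all 1, so H_1 = Z^2.
  H_2: rank ker ∂_2 − rank ∂_3 = (2 − 2) − 0 = 0, and there is no ∂_3, so H_2 = 0.

As a check, the Euler characteristic is 6 − 9 + 2 = -1, which agrees with 1 − 2 + 0 = -1.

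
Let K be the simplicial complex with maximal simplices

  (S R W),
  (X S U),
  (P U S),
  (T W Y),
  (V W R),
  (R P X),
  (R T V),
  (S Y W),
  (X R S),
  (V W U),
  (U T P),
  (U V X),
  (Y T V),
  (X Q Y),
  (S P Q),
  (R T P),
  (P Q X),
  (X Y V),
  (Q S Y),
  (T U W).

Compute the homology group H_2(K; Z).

K has 10 vertices, 30 edges, 20 triangles.
rank ∂_2 = 20, rank ∂_3 = 0 ⇒ b_2 = 20 − 20 − 0 = 0. So H_2 = 0.

H_2 = 0.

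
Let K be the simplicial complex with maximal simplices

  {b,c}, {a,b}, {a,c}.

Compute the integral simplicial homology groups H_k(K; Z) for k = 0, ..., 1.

H_0 ≅ Z,  H_1 ≅ Z.

K has 3 vertices, 3 edges.
rank ∂_0 = 0, rank ∂_1 = 2 ⇒ b_0 = 3 − 0 − 2 = 1; all invariant factors of ∂_1 are 1 so no torsion. So H_0 ≅ Z.
rank ∂_1 = 2, rank ∂_2 = 0 ⇒ b_1 = 3 − 2 − 0 = 1. So H_1 ≅ Z.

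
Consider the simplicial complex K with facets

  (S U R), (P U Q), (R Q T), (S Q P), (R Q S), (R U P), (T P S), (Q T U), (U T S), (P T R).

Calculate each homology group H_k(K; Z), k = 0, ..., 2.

H_0 ≅ Z,  H_1 ≅ Z/2Z,  H_2 = 0.

Fix the vertex order P < Q < R < S < T < U and write every simplex with vertices in increasing order. Then dim K = 2 and the simplices of K are:

  0-simplices (6): P, Q, R, S, T, U
  1-simplices (15): PQ, PR, PS, PT, PU, QR, QS, QT, QU, RS, RT, RU, ST, SU, TU
  2-simplices (10): PQS, PQU, PRT, PRU, PST, QRS, QRT, QTU, RSU, STU

Hence C_0 ≅ Z^6, C_1 ≅ Z^15, C_2 ≅ Z^10.

Boundary ∂_1: C_1 → C_0 is given by ∂[p,q] = [q] − [p]. For instance
  ∂PT = T − P.
As a 6×15 matrix over Z this has rank 5, with invariant factors (1,1,1,1,1).

Boundary ∂_2: C_2 → C_1 maps a triangle to the signed sum of its edges. For instance
  ∂STU = TU − SU + ST,
  ∂QRS = RS − QS + QR.
This gives a 15×10 integer matrix of rank 10; reducing to Smith normal form yields diagonal entries (1,1,1,1,1,1,1,1,1,2).

From H_k ≅ ker(∂_k) / im(∂_{k+1}) we obtain:

  H_0: rank C_0 − rank ∂_1 = 6 − 5 = 1, and the invariant factors of ∂_1 are all 1, so H_0 ≅ Z.
  H_1: rank ker ∂_1 − rank ∂_2 = (15 − 5) − 10 = 0, and ∂_2 has invariant factor 2 > 1, so H_1 ≅ Z/2Z.
  H_2: rank ker ∂_2 − rank ∂_3 = (10 − 10) − 0 = 0, and there is no ∂_3, so H_2 ≅ 0.

(K is a triangulation of the real projective plane RP^2.)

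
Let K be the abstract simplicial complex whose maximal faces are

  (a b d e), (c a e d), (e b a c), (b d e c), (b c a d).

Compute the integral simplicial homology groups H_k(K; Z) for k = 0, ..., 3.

We work with the vertex ordering a < b < c < d < e. The simplices of K, each written with vertices in increasing order, are:

  0-simplices (5): a, b, c, d, e
  1-simplices (10): ab, ac, ad, ae, bc, bd, be, cd, ce, de
  2-simplices (10): abc, abd, abe, acd, ace, ade, bcd, bce, bde, cde
  3-simplices (5): abcd, abce, abde, acde, bcde

giving chain groups C_0 ≅ Z^5, C_1 ≅ Z^10, C_2 ≅ Z^10, C_3 ≅ Z^5.

∂_1: C_1 → C_0 sends each edge [p,q] (with p < q) to q − p. For instance
  ∂bd = d − b.
The 5×10 boundary matrix has rank 4 and Smith normal form diag(1,1,1,1).

Boundary ∂_2: C_2 → C_1 acts by ∂[p,q,r] = [q,r] − [p,r] + [p,q]. For instance
  ∂bce = ce − be + bc,
  ∂ace = ce − ae + ac.
This gives a 10×10 integer matrix of rank 6; reducing to Smith normal form yields diagonal entries (1,1,1,1,1,1).

Boundary ∂_3: C_3 → C_2 sends each 3-simplex σ to the alternating sum Σ_i (−1)^i (σ with its i-th vertex removed). For instance
  ∂abce = bce − ace + abe − abc,
  ∂bcde = cde − bde + bce − bcd.
This gives a 10×5 integer matrix of rank 4; reducing to Smith normal form yields diagonal entries (1,1,1,1).

Reading off H_k = ker ∂_k / im ∂_{k+1}:

  H_0: rank C_0 − rank ∂_1 = 5 − 4 = 1, and the invariant factors of ∂_1 are all 1, so H_0 = Z.
  H_1: rank ker ∂_1 − rank ∂_2 = (10 − 4) − 6 = 0, and the invariant factors of ∂_2 are all 1, so H_1 = 0.
  H_2: rank ker ∂_2 − rank ∂_3 = (10 − 6) − 4 = 0, and the invariant factors of ∂_3 are all 1, so H_2 = 0.
  H_3: rank ker ∂_3 − rank ∂_4 = (5 − 4) − 0 = 1, and there is no ∂_4, so H_3 = Z.

As a check, the Euler characteristic is 5 − 10 + 10 − 5 = 0, which agrees with 1 − 0 + 0 − 1 = 0.

H_0 ≅ Z,  H_1 = 0,  H_2 = 0,  H_3 ≅ Z.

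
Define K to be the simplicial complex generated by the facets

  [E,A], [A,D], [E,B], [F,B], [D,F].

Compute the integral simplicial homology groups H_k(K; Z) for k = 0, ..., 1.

H_0 ≅ Z,  H_1 ≅ Z.

We work with the vertex ordering A < B < D < E < F. The simplices of K, each written with vertices in increasing order, are:

  0-simplices (5): A, B, D, E, F
  1-simplices (5): AD, AE, BE, BF, DF

Hence C_0 ≅ Z^5, C_1 ≅ Z^5.

The boundary map ∂_1: C_1 → C_0 maps an edge to its endpoints' difference, ∂[p,q] = q − p. For instance
  ∂AD = D − A.
As a 5×5 matrix over Z this has rank 4, with invariant factors (1,1,1,1).

From H_k ≅ ker(∂_k) / im(∂_{k+1}) we obtain:

  H_0: rank C_0 − rank ∂_1 = 5 − 4 = 1, and the invariant factors of ∂_1 are all 1, so H_0 = Z.
  H_1: rank ker ∂_1 − rank ∂_2 = (5 − 4) − 0 = 1, and there is no ∂_2, so H_1 = Z.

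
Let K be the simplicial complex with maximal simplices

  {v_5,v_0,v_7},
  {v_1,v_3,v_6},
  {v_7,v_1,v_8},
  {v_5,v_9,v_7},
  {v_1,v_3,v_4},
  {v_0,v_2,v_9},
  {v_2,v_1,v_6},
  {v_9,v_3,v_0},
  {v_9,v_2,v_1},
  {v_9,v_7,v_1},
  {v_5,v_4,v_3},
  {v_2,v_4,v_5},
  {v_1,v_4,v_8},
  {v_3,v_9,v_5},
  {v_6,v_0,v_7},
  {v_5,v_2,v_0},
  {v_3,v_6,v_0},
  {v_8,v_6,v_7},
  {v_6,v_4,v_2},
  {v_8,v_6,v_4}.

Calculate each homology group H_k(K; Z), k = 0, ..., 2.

H_0 = Z,  H_1 = Z ⊕ Z/2Z,  H_2 = 0.

Order the vertices as v_0 < v_1 < v_2 < v_3 < v_4 < v_5 < v_6 < v_7 < v_8 < v_9. Listing each simplex with vertices in this order, K has dimension 2 with simplices:

  0-simplices (10): [v_0], [v_1], [v_2], [v_3], [v_4], [v_5], [v_6], [v_7], [v_8], [v_9]
  1-simplices (30): (30 of them)
  2-simplices (20): (20 of them)

so the chain groups are C_0 ≅ Z^10, C_1 ≅ Z^30, C_2 ≅ Z^20.

The boundary map ∂_1: C_1 → C_0 maps an edge to its endpoints' difference, ∂[p,q] = q − p. For instance
  ∂[v_1,v_9] = [v_9] − [v_1].
This gives a 10×30 integer matrix of rank 9; reducing to Smith normal form yields diagonal entries (1,1,1,1,1,1,1,1,1).

∂_2: C_2 → C_1 sends each 2-simplex [p,q,r] to [q,r] − [p,r] + [p,q]. For instance
  ∂[v_0,v_2,v_9] = [v_2,v_9] − [v_0,v_9] + [v_0,v_2],
  ∂[v_1,v_4,v_8] = [v_4,v_8] − [v_1,v_8] + [v_1,v_4].
As a 30×20 matrix over Z this has rank 20, with invariant factors (1,1,1,1,1,1,1,1,1,1,1,1,1,1,1,1,1,1,1,2).

Computing H_k = (kernel of ∂_k) / (image of ∂_{k+1}):

  H_0: rank C_0 − rank ∂_1 = 10 − 9 = 1, and the invariant factors of ∂_1 are all 1, so H_0 = Z.
  H_1: rank ker ∂_1 − rank ∂_2 = (30 − 9) − 20 = 1, and ∂_2 has invariant factor 2 > 1, so H_1 = Z ⊕ Z/2Z.
  H_2: rank ker ∂_2 − rank ∂_3 = (20 − 20) − 0 = 0, and there is no ∂_3, so H_2 = 0.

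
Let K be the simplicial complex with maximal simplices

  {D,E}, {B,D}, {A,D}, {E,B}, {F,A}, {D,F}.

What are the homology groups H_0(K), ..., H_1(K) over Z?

H_0 = Z,  H_1 = Z^2.

Order the vertices as A < B < D < E < F. Listing each simplex with vertices in this order, K has dimension 1 with simplices:

  0-simplices (5): A, B, D, E, F
  1-simplices (6): AD, AF, BD, BE, DE, DF

Hence C_0 ≅ Z^5, C_1 ≅ Z^6.

Boundary ∂_1: C_1 → C_0 maps an edge to its endpoints' difference, ∂[p,q] = q − p. For instance
  ∂AD = D − A.
The 5×6 boundary matrix has rank 4 and Smith normal form diag(1,1,1,1).

Reading off H_k = ker ∂_k / im ∂_{k+1}:

  H_0: rank C_0 − rank ∂_1 = 5 − 4 = 1, and the invariant factors of ∂_1 are all 1, so H_0 ≅ Z.
  H_1: rank ker ∂_1 − rank ∂_2 = (6 − 4) − 0 = 2, and there is no ∂_2, so H_1 ≅ Z^2.

As a check, the Euler characteristic is 5 − 6 = -1, which agrees with 1 − 2 = -1.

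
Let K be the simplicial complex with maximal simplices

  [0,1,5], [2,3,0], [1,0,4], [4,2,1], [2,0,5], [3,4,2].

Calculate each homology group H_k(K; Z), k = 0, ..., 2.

Take the total order 0 < 1 < 2 < 3 < 4 < 5 on the vertex set. Then K (dimension 2) consists of the simplices:

  0-simplices (6): [0], [1], [2], [3], [4], [5]
  1-simplices (12): [0,1], [0,2], [0,3], [0,4], [0,5], [1,2], [1,4], [1,5], [2,3], [2,4], [2,5], [3,4]
  2-simplices (6): [0,1,4], [0,1,5], [0,2,3], [0,2,5], [1,2,4], [2,3,4]

giving chain groups C_0 ≅ Z^6, C_1 ≅ Z^12, C_2 ≅ Z^6.

The boundary map ∂_1: C_1 → C_0 is given by ∂[p,q] = [q] − [p].
As a 6×12 matrix over Z this has rank 5, with invariant factors (1,1,1,1,1).

The boundary map ∂_2: C_2 → C_1 maps a triangle to the signed sum of its edges. For instance
  ∂[0,1,5] = [1,5] − [0,5] + [0,1],
  ∂[0,2,5] = [2,5] − [0,5] + [0,2].
This gives a 12×6 integer matrix of rank 6; reducing to Smith normal form yields diagonal entries (1,1,1,1,1,1).

Now H_k = ker ∂_k / im ∂_{k+1}, so:

  H_0: rank C_0 − rank ∂_1 = 6 − 5 = 1, and the invariant factors of ∂_1 are all 1, so H_0 = Z.
  H_1: rank ker ∂_1 − rank ∂_2 = (12 − 5) − 6 = 1, and the invariant factors of ∂_2 are all 1, so H_1 = Z.
  H_2: rank ker ∂_2 − rank ∂_3 = (6 − 6) − 0 = 0, and there is no ∂_3, so H_2 = 0.

As a check, the Euler characteristic is 6 − 12 + 6 = 0, which agrees with 1 − 1 + 0 = 0.
(K is a triangulation of the cylinder S^1 x I.)

H_0 ≅ Z,  H_1 ≅ Z,  H_2 = 0.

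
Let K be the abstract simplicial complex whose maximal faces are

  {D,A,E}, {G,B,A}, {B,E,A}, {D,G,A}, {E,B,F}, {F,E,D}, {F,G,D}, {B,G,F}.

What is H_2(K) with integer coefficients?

H_2 ≅ Z.

K has 6 vertices, 12 edges, 8 triangles.
rank ∂_2 = 7, rank ∂_3 = 0 ⇒ b_2 = 8 − 7 − 0 = 1. So H_2 ≅ Z.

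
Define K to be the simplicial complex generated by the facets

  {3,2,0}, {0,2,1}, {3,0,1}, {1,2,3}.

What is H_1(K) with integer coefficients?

We work with the vertex ordering 0 < 1 < 2 < 3. The simplices of K, each written with vertices in increasing order, are:

  0-simplices (4): [0], [1], [2], [3]
  1-simplices (6): [0,1], [0,2], [0,3], [1,2], [1,3], [2,3]
  2-simplices (4): [0,1,2], [0,1,3], [0,2,3], [1,2,3]

giving chain groups C_0 ≅ Z^4, C_1 ≅ Z^6, C_2 ≅ Z^4.

The boundary map ∂_1: C_1 → C_0 sends each edge [p,q] (with p < q) to q − p.
As a 4×6 matrix over Z this has rank 3, with invariant factors (1,1,1).

Boundary ∂_2: C_2 → C_1 acts by ∂[p,q,r] = [q,r] − [p,r] + [p,q]. For instance
  ∂[1,2,3] = [2,3] − [1,3] + [1,2],
  ∂[0,1,3] = [1,3] − [0,3] + [0,1].
This gives a 6×4 integer matrix of rank 3; reducing to Smith normal form yields diagonal entries (1,1,1).

Now H_k = ker ∂_k / im ∂_{k+1}, so:

  H_1: rank ker ∂_1 − rank ∂_2 = (6 − 3) − 3 = 0, and the invariant factors of ∂_2 are all 1, so H_1 ≅ 0.

(K is a triangulation of the 2-sphere S^2.)

H_1 = 0.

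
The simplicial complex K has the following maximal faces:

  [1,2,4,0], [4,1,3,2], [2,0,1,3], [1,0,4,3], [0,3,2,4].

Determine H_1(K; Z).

H_1 ≅ 0.

We work with the vertex ordering 0 < 1 < 2 < 3 < 4. The simplices of K, each written with vertices in increasing order, are:

  0-simplices (5): [0], [1], [2], [3], [4]
  1-simplices (10): [0,1], [0,2], [0,3], [0,4], [1,2], [1,3], [1,4], [2,3], [2,4], [3,4]
  2-simplices (10): [0,1,2], [0,1,3], [0,1,4], [0,2,3], [0,2,4], [0,3,4], [1,2,3], [1,2,4], [1,3,4], [2,3,4]
  3-simplices (5): [0,1,2,3], [0,1,2,4], [0,1,3,4], [0,2,3,4], [1,2,3,4]

so the chain groups are C_0 ≅ Z^5, C_1 ≅ Z^10, C_2 ≅ Z^10, C_3 ≅ Z^5.

∂_1: C_1 → C_0 sends each edge [p,q] (with p < q) to q − p. For instance
  ∂[0,3] = [3] − [0].
As a 5×10 matrix over Z this has rank 4, with invariant factors (1,1,1,1).

∂_2: C_2 → C_1 acts by ∂[p,q,r] = [q,r] − [p,r] + [p,q]. For instance
  ∂[0,3,4] = [3,4] − [0,4] + [0,3],
  ∂[0,2,4] = [2,4] − [0,4] + [0,2].
This gives a 10×10 integer matrix of rank 6; reducing to Smith normal form yields diagonal entries (1,1,1,1,1,1).

∂_3: C_3 → C_2 sends each 3-simplex σ to the alternating sum Σ_i (−1)^i (σ with its i-th vertex removed). For instance
  ∂[1,2,3,4] = [2,3,4] − [1,3,4] + [1,2,4] − [1,2,3],
  ∂[0,1,2,3] = [1,2,3] − [0,2,3] + [0,1,3] − [0,1,2].
As a 10×5 matrix over Z this has rank 4, with invariant factors (1,1,1,1).

Reading off H_k = ker ∂_k / im ∂_{k+1}:

  H_1: rank ker ∂_1 − rank ∂_2 = (10 − 4) − 6 = 0, and the invariant factors of ∂_2 are all 1, so H_1 = 0.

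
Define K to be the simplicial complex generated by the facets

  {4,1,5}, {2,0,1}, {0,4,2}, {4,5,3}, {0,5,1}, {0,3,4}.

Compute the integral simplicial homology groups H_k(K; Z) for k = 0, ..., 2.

H_0 ≅ Z,  H_1 ≅ Z,  H_2 = 0.

We work with the vertex ordering 0 < 1 < 2 < 3 < 4 < 5. The simplices of K, each written with vertices in increasing order, are:

  0-simplices (6): [0], [1], [2], [3], [4], [5]
  1-simplices (12): [0,1], [0,2], [0,3], [0,4], [0,5], [1,2], [1,4], [1,5], [2,4], [3,4], [3,5], [4,5]
  2-simplices (6): [0,1,2], [0,1,5], [0,2,4], [0,3,4], [1,4,5], [3,4,5]

so the chain groups are C_0 ≅ Z^6, C_1 ≅ Z^12, C_2 ≅ Z^6.

Boundary ∂_1: C_1 → C_0 is given by ∂[p,q] = [q] − [p].
The resulting 6×12 matrix has rank 5, and its Smith normal form has invariant factors (1,1,1,1,1).

Boundary ∂_2: C_2 → C_1 maps a triangle to the signed sum of its edges. For instance
  ∂[0,1,5] = [1,5] − [0,5] + [0,1],
  ∂[1,4,5] = [4,5] − [1,5] + [1,4].
As a 12×6 matrix over Z this has rank 6, with invariant factors (1,1,1,1,1,1).

From H_k ≅ ker(∂_k) / im(∂_{k+1}) we obtain:

  H_0: rank C_0 − rank ∂_1 = 6 − 5 = 1, and the invariant factors of ∂_1 are all 1, so H_0 ≅ Z.
  H_1: rank ker ∂_1 − rank ∂_2 = (12 − 5) − 6 = 1, and the invariant factors of ∂_2 are all 1, so H_1 ≅ Z.
  H_2: rank ker ∂_2 − rank ∂_3 = (6 − 6) − 0 = 0, and there is no ∂_3, so H_2 ≅ 0.

(K is a triangulation of the cylinder S^1 x I.)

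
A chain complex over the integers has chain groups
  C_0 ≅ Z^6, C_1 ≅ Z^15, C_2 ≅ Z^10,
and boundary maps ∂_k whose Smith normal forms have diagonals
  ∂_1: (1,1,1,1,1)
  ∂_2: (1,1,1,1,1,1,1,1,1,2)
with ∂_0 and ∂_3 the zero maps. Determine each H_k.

H_0: b_0 = 6 − 0 − 5 = 1; torsion from ∂_1 factors > 1: none. So H_0 ≅ Z.
H_1: b_1 = 15 − 5 − 10 = 0; torsion from ∂_2 factors > 1: [2]. So H_1 ≅ Z/2.
H_2: b_2 = 10 − 10 − 0 = 0; torsion from ∂_3 factors > 1: none. So H_2 ≅ 0.

H_0 ≅ Z,  H_1 ≅ Z/2,  H_2 = 0.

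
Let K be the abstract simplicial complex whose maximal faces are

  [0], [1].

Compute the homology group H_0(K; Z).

Order the vertices as 0 < 1. Listing each simplex with vertices in this order, K has dimension 0 with simplices:

  0-simplices (2): [0], [1]

Hence C_0 ≅ Z^2.

Now H_k = ker ∂_k / im ∂_{k+1}, so:

  H_0: rank C_0 − rank ∂_1 = 2 − 0 = 2, and there is no ∂_1, so H_0 ≅ Z^2.

(K is a triangulation of a set of 2 points.)

H_0 = Z^2.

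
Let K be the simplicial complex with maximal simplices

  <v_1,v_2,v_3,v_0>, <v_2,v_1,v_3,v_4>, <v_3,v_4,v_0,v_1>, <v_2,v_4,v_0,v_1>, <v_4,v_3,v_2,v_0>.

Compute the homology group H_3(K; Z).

Take the total order v_0 < v_1 < v_2 < v_3 < v_4 on the vertex set. Then K (dimension 3) consists of the simplices:

  0-simplices (5): [v_0], [v_1], [v_2], [v_3], [v_4]
  1-simplices (10): [v_0,v_1], [v_0,v_2], [v_0,v_3], [v_0,v_4], [v_1,v_2], [v_1,v_3], [v_1,v_4], [v_2,v_3], [v_2,v_4], [v_3,v_4]
  2-simplices (10): [v_0,v_1,v_2], [v_0,v_1,v_3], [v_0,v_1,v_4], [v_0,v_2,v_3], [v_0,v_2,v_4], [v_0,v_3,v_4], [v_1,v_2,v_3], [v_1,v_2,v_4], [v_1,v_3,v_4], [v_2,v_3,v_4]
  3-simplices (5): [v_0,v_1,v_2,v_3], [v_0,v_1,v_2,v_4], [v_0,v_1,v_3,v_4], [v_0,v_2,v_3,v_4], [v_1,v_2,v_3,v_4]

giving chain groups C_0 ≅ Z^5, C_1 ≅ Z^10, C_2 ≅ Z^10, C_3 ≅ Z^5.

∂_1: C_1 → C_0 sends each edge [p,q] (with p < q) to q − p. For instance
  ∂[v_2,v_3] = [v_3] − [v_2].
As a 5×10 matrix over Z this has rank 4, with invariant factors (1,1,1,1).

The boundary map ∂_2: C_2 → C_1 acts by ∂[p,q,r] = [q,r] − [p,r] + [p,q]. For instance
  ∂[v_0,v_1,v_3] = [v_1,v_3] − [v_0,v_3] + [v_0,v_1],
  ∂[v_1,v_2,v_3] = [v_2,v_3] − [v_1,v_3] + [v_1,v_2].
The resulting 10×10 matrix has rank 6, and its Smith normal form has invariant factors (1,1,1,1,1,1).

The boundary map ∂_3: C_3 → C_2 sends each 3-simplex σ to the alternating sum Σ_i (−1)^i (σ with its i-th vertex removed). For instance
  ∂[v_0,v_1,v_3,v_4] = [v_1,v_3,v_4] − [v_0,v_3,v_4] + [v_0,v_1,v_4] − [v_0,v_1,v_3],
  ∂[v_0,v_2,v_3,v_4] = [v_2,v_3,v_4] − [v_0,v_3,v_4] + [v_0,v_2,v_4] − [v_0,v_2,v_3].
This gives a 10×5 integer matrix of rank 4; reducing to Smith normal form yields diagonal entries (1,1,1,1).

Computing H_k = (kernel of ∂_k) / (image of ∂_{k+1}):

  H_3: rank ker ∂_3 − rank ∂_4 = (5 − 4) − 0 = 1, and there is no ∂_4, so H_3 = Z.

H_3 ≅ Z.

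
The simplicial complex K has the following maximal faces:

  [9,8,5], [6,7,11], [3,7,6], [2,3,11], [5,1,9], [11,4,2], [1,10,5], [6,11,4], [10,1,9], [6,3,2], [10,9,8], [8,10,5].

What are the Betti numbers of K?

Order the vertices as 1 < 2 < 3 < 4 < 5 < 6 < 7 < 8 < 9 < 10 < 11. Listing each simplex with vertices in this order, K has dimension 2 with simplices:

  0-simplices (11): [1], [2], [3], [4], [5], [6], [7], [8], [9], [10], [11]
  1-simplices (21): [1,5], [1,9], [1,10], [2,3], [2,4], [2,6], [2,11], [3,6], [3,7], [3,11], [4,6], [4,11], [5,8], [5,9], [5,10], [6,7], [6,11], [7,11], [8,9], [8,10], [9,10]
  2-simplices (12): [1,5,9], [1,5,10], [1,9,10], [2,3,6], [2,3,11], [2,4,11], [3,6,7], [4,6,11], [5,8,9], [5,8,10], [6,7,11], [8,9,10]

so the chain groups are C_0 ≅ Z^11, C_1 ≅ Z^21, C_2 ≅ Z^12.

The boundary map ∂_1: C_1 → C_0 maps an edge to its endpoints' difference, ∂[p,q] = q − p. For instance
  ∂[8,10] = [10] − [8].
The 11×21 boundary matrix has rank 9 and Smith normal form diag(1,1,1,1,1,1,1,1,1).

Boundary ∂_2: C_2 → C_1 maps a triangle to the signed sum of its edges. For instance
  ∂[2,3,11] = [3,11] − [2,11] + [2,3],
  ∂[1,5,9] = [5,9] − [1,9] + [1,5].
As a 21×12 matrix over Z this has rank 11, with invariant factors (1,1,1,1,1,1,1,1,1,1,1).

From H_k ≅ ker(∂_k) / im(∂_{k+1}) we obtain:

  H_0: rank C_0 − rank ∂_1 = 11 − 9 = 2, and the invariant factors of ∂_1 are all 1, so H_0 = Z^2.
  H_1: rank ker ∂_1 − rank ∂_2 = (21 − 9) − 11 = 1, and the invariant factors of ∂_2 are all 1, so H_1 = Z.
  H_2: rank ker ∂_2 − rank ∂_3 = (12 − 11) − 0 = 1, and there is no ∂_3, so H_2 = Z.

As a check, the Euler characteristic is 11 − 21 + 12 = 2, which agrees with 2 − 1 + 1 = 2.

Hence the Betti numbers are b_0 = 2, b_1 = 1, b_2 = 1.

b_0 = 2, b_1 = 1, b_2 = 1.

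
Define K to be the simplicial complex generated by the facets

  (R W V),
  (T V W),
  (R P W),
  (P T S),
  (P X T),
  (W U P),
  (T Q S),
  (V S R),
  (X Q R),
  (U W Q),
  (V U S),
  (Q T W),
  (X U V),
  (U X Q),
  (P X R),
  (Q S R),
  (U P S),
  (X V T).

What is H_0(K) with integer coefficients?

Take the total order P < Q < R < S < T < U < V < W < X on the vertex set. Then K (dimension 2) consists of the simplices:

  0-simplices (9): P, Q, R, S, T, U, V, W, X
  1-simplices (27): PR, PS, PT, PU, PW, PX, QR, QS, QT, QU, QW, QX, RS, RV, RW, RX, ST, SU, SV, TV, TW, TX, UV, UW, UX, VW, VX
  2-simplices (18): PRW, PRX, PST, PSU, PTX, PUW, QRS, QRX, QST, QTW, QUW, QUX, RSV, RVW, SUV, TVW, TVX, UVX

Hence C_0 ≅ Z^9, C_1 ≅ Z^27, C_2 ≅ Z^18.

The boundary map ∂_1: C_1 → C_0 sends each edge [p,q] (with p < q) to q − p.
The 9×27 boundary matrix has rank 8 and Smith normal form diag(1,1,1,1,1,1,1,1).

The boundary map ∂_2: C_2 → C_1 sends each 2-simplex [p,q,r] to [q,r] − [p,r] + [p,q]. For instance
  ∂QST = ST − QT + QS,
  ∂PRW = RW − PW + PR.
As a 27×18 matrix over Z this has rank 17, with invariant factors (1,1,1,1,1,1,1,1,1,1,1,1,1,1,1,1,1).

Computing H_k = (kernel of ∂_k) / (image of ∂_{k+1}):

  H_0: rank C_0 − rank ∂_1 = 9 − 8 = 1, and the invariant factors of ∂_1 are all 1, so H_0 = Z.

(K is a triangulation of the torus T^2.)

H_0 = Z.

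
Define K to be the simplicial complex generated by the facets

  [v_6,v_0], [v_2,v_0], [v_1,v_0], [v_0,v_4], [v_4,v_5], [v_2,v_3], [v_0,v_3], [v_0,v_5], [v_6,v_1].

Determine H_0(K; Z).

We work with the vertex ordering v_0 < v_1 < v_2 < v_3 < v_4 < v_5 < v_6. The simplices of K, each written with vertices in increasing order, are:

  0-simplices (7): [v_0], [v_1], [v_2], [v_3], [v_4], [v_5], [v_6]
  1-simplices (9): [v_0,v_1], [v_0,v_2], [v_0,v_3], [v_0,v_4], [v_0,v_5], [v_0,v_6], [v_1,v_6], [v_2,v_3], [v_4,v_5]

Hence C_0 ≅ Z^7, C_1 ≅ Z^9.

Boundary ∂_1: C_1 → C_0 sends each edge [p,q] (with p < q) to q − p.
The resulting 7×9 matrix has rank 6, and its Smith normal form has invariant factors (1,1,1,1,1,1).

From H_k ≅ ker(∂_k) / im(∂_{k+1}) we obtain:

  H_0: rank C_0 − rank ∂_1 = 7 − 6 = 1, and the invariant factors of ∂_1 are all 1, so H_0 ≅ Z.

H_0 = Z.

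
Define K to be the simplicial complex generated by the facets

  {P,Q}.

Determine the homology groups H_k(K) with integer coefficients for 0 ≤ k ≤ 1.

Fix the vertex order P < Q and write every simplex with vertices in increasing order. Then dim K = 1 and the simplices of K are:

  0-simplices (2): P, Q
  1-simplices (1): PQ

giving chain groups C_0 ≅ Z^2, C_1 ≅ Z^1.

∂_1: C_1 → C_0 sends each edge [p,q] (with p < q) to q − p.
The resulting 2×1 matrix has rank 1, and its Smith normal form has invariant factors (1).

Computing H_k = (kernel of ∂_k) / (image of ∂_{k+1}):

  H_0: rank C_0 − rank ∂_1 = 2 − 1 = 1, and the invariant factors of ∂_1 are all 1, so H_0 ≅ Z.
  H_1: rank ker ∂_1 − rank ∂_2 = (1 − 1) − 0 = 0, and there is no ∂_2, so H_1 ≅ 0.

H_0 = Z,  H_1 = 0.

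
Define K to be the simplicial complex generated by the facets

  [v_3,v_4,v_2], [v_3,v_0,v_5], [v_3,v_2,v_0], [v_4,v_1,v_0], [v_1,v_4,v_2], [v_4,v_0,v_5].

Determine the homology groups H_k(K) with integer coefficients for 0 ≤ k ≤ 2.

K has 6 vertices, 12 edges, 6 triangles.
rank ∂_0 = 0, rank ∂_1 = 5 ⇒ b_0 = 6 − 0 − 5 = 1; all invariant factors of ∂_1 are 1 so no torsion. So H_0 = Z.
rank ∂_1 = 5, rank ∂_2 = 6 ⇒ b_1 = 12 − 5 − 6 = 1; all invariant factors of ∂_2 are 1 so no torsion. So H_1 = Z.
rank ∂_2 = 6, rank ∂_3 = 0 ⇒ b_2 = 6 − 6 − 0 = 0. So H_2 = 0.

H_0 ≅ Z,  H_1 ≅ Z,  H_2 = 0.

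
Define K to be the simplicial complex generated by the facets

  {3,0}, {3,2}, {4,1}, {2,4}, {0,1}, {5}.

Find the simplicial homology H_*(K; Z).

H_0 = Z^2,  H_1 = Z.

We work with the vertex ordering 0 < 1 < 2 < 3 < 4 < 5. The simplices of K, each written with vertices in increasing order, are:

  0-simplices (6): [0], [1], [2], [3], [4], [5]
  1-simplices (5): [0,1], [0,3], [1,4], [2,3], [2,4]

giving chain groups C_0 ≅ Z^6, C_1 ≅ Z^5.

∂_1: C_1 → C_0 sends each edge [p,q] (with p < q) to q − p.
As a 6×5 matrix over Z this has rank 4, with invariant factors (1,1,1,1).

Computing H_k = (kernel of ∂_k) / (image of ∂_{k+1}):

  H_0: rank C_0 − rank ∂_1 = 6 − 4 = 2, and the invariant factors of ∂_1 are all 1, so H_0 ≅ Z^2.
  H_1: rank ker ∂_1 − rank ∂_2 = (5 − 4) − 0 = 1, and there is no ∂_2, so H_1 ≅ Z.

As a check, the Euler characteristic is 6 − 5 = 1, which agrees with 2 − 1 = 1.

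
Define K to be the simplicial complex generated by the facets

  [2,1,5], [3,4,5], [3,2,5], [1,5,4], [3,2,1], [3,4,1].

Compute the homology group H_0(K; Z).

H_0 = Z.

Take the total order 1 < 2 < 3 < 4 < 5 on the vertex set. Then K (dimension 2) consists of the simplices:

  0-simplices (5): [1], [2], [3], [4], [5]
  1-simplices (9): [1,2], [1,3], [1,4], [1,5], [2,3], [2,5], [3,4], [3,5], [4,5]
  2-simplices (6): [1,2,3], [1,2,5], [1,3,4], [1,4,5], [2,3,5], [3,4,5]

Hence C_0 ≅ Z^5, C_1 ≅ Z^9, C_2 ≅ Z^6.

The boundary map ∂_1: C_1 → C_0 maps an edge to its endpoints' difference, ∂[p,q] = q − p.
The resulting 5×9 matrix has rank 4, and its Smith normal form has invariant factors (1,1,1,1).

The boundary map ∂_2: C_2 → C_1 acts by ∂[p,q,r] = [q,r] − [p,r] + [p,q]. For instance
  ∂[1,2,5] = [2,5] − [1,5] + [1,2],
  ∂[2,3,5] = [3,5] − [2,5] + [2,3].
As a 9×6 matrix over Z this has rank 5, with invariant factors (1,1,1,1,1).

From H_k ≅ ker(∂_k) / im(∂_{k+1}) we obtain:

  H_0: rank C_0 − rank ∂_1 = 5 − 4 = 1, and the invariant factors of ∂_1 are all 1, so H_0 = Z.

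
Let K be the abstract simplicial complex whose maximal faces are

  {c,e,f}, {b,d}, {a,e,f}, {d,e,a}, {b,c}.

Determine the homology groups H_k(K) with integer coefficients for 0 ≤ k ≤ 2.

H_0 = Z,  H_1 = Z,  H_2 = 0.

We work with the vertex ordering a < b < c < d < e < f. The simplices of K, each written with vertices in increasing order, are:

  0-simplices (6): a, b, c, d, e, f
  1-simplices (9): ad, ae, af, bc, bd, ce, cf, de, ef
  2-simplices (3): ade, aef, cef

Hence C_0 ≅ Z^6, C_1 ≅ Z^9, C_2 ≅ Z^3.

The boundary map ∂_1: C_1 → C_0 is given by ∂[p,q] = [q] − [p]. For instance
  ∂ce = e − c.
As a 6×9 matrix over Z this has rank 5, with invariant factors (1,1,1,1,1).

∂_2: C_2 → C_1 sends each 2-simplex [p,q,r] to [q,r] − [p,r] + [p,q]. For instance
  ∂ade = de − ae + ad,
  ∂aef = ef − af + ae.
The resulting 9×3 matrix has rank 3, and its Smith normal form has invariant factors (1,1,1).

Computing H_k = (kernel of ∂_k) / (image of ∂_{k+1}):

  H_0: rank C_0 − rank ∂_1 = 6 − 5 = 1, and the invariant factors of ∂_1 are all 1, so H_0 ≅ Z.
  H_1: rank ker ∂_1 − rank ∂_2 = (9 − 5) − 3 = 1, and the invariant factors of ∂_2 are all 1, so H_1 ≅ Z.
  H_2: rank ker ∂_2 − rank ∂_3 = (3 − 3) − 0 = 0, and there is no ∂_3, so H_2 ≅ 0.

As a check, the Euler characteristic is 6 − 9 + 3 = 0, which agrees with 1 − 1 + 0 = 0.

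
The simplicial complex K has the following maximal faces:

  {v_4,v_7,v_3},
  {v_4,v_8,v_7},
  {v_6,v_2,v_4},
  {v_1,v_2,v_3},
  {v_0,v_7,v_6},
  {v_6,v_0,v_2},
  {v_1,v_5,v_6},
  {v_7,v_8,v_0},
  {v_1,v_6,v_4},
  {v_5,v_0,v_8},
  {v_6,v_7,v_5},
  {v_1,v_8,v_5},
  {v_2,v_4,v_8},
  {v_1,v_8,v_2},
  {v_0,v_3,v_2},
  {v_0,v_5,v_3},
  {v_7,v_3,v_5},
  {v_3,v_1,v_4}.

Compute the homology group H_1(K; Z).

H_1 = Z ⊕ Z/2.

K has 9 vertices, 27 edges, 18 triangles.
rank ∂_1 = 8, rank ∂_2 = 18 ⇒ b_1 = 27 − 8 − 18 = 1; ∂_2 has invariant factor(s) [2] giving torsion. So H_1 = Z ⊕ Z/2.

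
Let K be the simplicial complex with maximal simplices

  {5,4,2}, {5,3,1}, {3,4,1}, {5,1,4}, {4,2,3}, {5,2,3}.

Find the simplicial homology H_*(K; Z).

We work with the vertex ordering 1 < 2 < 3 < 4 < 5. The simplices of K, each written with vertices in increasing order, are:

  0-simplices (5): [1], [2], [3], [4], [5]
  1-simplices (9): [1,3], [1,4], [1,5], [2,3], [2,4], [2,5], [3,4], [3,5], [4,5]
  2-simplices (6): [1,3,4], [1,3,5], [1,4,5], [2,3,4], [2,3,5], [2,4,5]

giving chain groups C_0 ≅ Z^5, C_1 ≅ Z^9, C_2 ≅ Z^6.

∂_1: C_1 → C_0 is given by ∂[p,q] = [q] − [p]. For instance
  ∂[1,5] = [5] − [1].
This gives a 5×9 integer matrix of rank 4; reducing to Smith normal form yields diagonal entries (1,1,1,1).

∂_2: C_2 → C_1 sends each 2-simplex [p,q,r] to [q,r] − [p,r] + [p,q]. For instance
  ∂[1,3,4] = [3,4] − [1,4] + [1,3],
  ∂[1,4,5] = [4,5] − [1,5] + [1,4].
The resulting 9×6 matrix has rank 5, and its Smith normal form has invariant factors (1,1,1,1,1).

Computing H_k = (kernel of ∂_k) / (image of ∂_{k+1}):

  H_0: rank C_0 − rank ∂_1 = 5 − 4 = 1, and the invariant factors of ∂_1 are all 1, so H_0 ≅ Z.
  H_1: rank ker ∂_1 − rank ∂_2 = (9 − 4) − 5 = 0, and the invariant factors of ∂_2 are all 1, so H_1 ≅ 0.
  H_2: rank ker ∂_2 − rank ∂_3 = (6 − 5) − 0 = 1, and there is no ∂_3, so H_2 ≅ Z.

As a check, the Euler characteristic is 5 − 9 + 6 = 2, which agrees with 1 − 0 + 1 = 2.

H_0 = Z,  H_1 = 0,  H_2 = Z.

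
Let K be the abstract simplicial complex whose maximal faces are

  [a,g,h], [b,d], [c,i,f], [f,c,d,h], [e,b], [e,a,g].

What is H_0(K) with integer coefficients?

Take the total order a < b < c < d < e < f < g < h < i on the vertex set. Then K (dimension 3) consists of the simplices:

  0-simplices (9): a, b, c, d, e, f, g, h, i
  1-simplices (15): ae, ag, ah, bd, be, cd, cf, ch, ci, df, dh, eg, fh, fi, gh
  2-simplices (7): aeg, agh, cdf, cdh, cfh, cfi, dfh
  3-simplices (1): cdfh

Hence C_0 ≅ Z^9, C_1 ≅ Z^15, C_2 ≅ Z^7, C_3 ≅ Z^1.

The boundary map ∂_1: C_1 → C_0 sends each edge [p,q] (with p < q) to q − p. For instance
  ∂ah = h − a.
This gives a 9×15 integer matrix of rank 8; reducing to Smith normal form yields diagonal entries (1,1,1,1,1,1,1,1).

∂_2: C_2 → C_1 acts by ∂[p,q,r] = [q,r] − [p,r] + [p,q]. For instance
  ∂agh = gh − ah + ag,
  ∂aeg = eg − ag + ae.
The 15×7 boundary matrix has rank 6 and Smith normal form diag(1,1,1,1,1,1).

The boundary map ∂_3: C_3 → C_2 sends each 3-simplex σ to the alternating sum Σ_i (−1)^i (σ with its i-th vertex removed). For instance
  ∂cdfh = dfh − cfh + cdh − cdf.
This gives a 7×1 integer matrix of rank 1; reducing to Smith normal form yields diagonal entries (1).

Reading off H_k = ker ∂_k / im ∂_{k+1}:

  H_0: rank C_0 − rank ∂_1 = 9 − 8 = 1, and the invariant factors of ∂_1 are all 1, so H_0 = Z.

H_0 = Z.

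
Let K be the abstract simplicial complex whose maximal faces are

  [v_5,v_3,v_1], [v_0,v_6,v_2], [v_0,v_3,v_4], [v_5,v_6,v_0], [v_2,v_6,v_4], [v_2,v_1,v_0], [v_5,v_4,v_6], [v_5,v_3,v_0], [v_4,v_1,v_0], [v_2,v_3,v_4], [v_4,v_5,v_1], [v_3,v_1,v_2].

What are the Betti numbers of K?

b_0 = 1, b_1 = 0, b_2 = 0.

Order the vertices as v_0 < v_1 < v_2 < v_3 < v_4 < v_5 < v_6. Listing each simplex with vertices in this order, K has dimension 2 with simplices:

  0-simplices (7): [v_0], [v_1], [v_2], [v_3], [v_4], [v_5], [v_6]
  1-simplices (18): (18 of them)
  2-simplices (12): (12 of them)

Hence C_0 ≅ Z^7, C_1 ≅ Z^18, C_2 ≅ Z^12.

Boundary ∂_1: C_1 → C_0 is given by ∂[p,q] = [q] − [p]. For instance
  ∂[v_0,v_2] = [v_2] − [v_0].
This gives a 7×18 integer matrix of rank 6; reducing to Smith normal form yields diagonal entries (1,1,1,1,1,1).

∂_2: C_2 → C_1 sends each 2-simplex [p,q,r] to [q,r] − [p,r] + [p,q]. For instance
  ∂[v_1,v_2,v_3] = [v_2,v_3] − [v_1,v_3] + [v_1,v_2],
  ∂[v_0,v_1,v_4] = [v_1,v_4] − [v_0,v_4] + [v_0,v_1].
The resulting 18×12 matrix has rank 12, and its Smith normal form has invariant factors (1,1,1,1,1,1,1,1,1,1,1,2).

Reading off H_k = ker ∂_k / im ∂_{k+1}:

  H_0: rank C_0 − rank ∂_1 = 7 − 6 = 1, and the invariant factors of ∂_1 are all 1, so H_0 = Z.
  H_1: rank ker ∂_1 − rank ∂_2 = (18 − 6) − 12 = 0, and ∂_2 has invariant factor 2 > 1, so H_1 = Z/2.
  H_2: rank ker ∂_2 − rank ∂_3 = (12 − 12) − 0 = 0, and there is no ∂_3, so H_2 = 0.

As a check, the Euler characteristic is 7 − 18 + 12 = 1, which agrees with 1 − 0 + 0 = 1.

Hence the Betti numbers are b_0 = 1, b_1 = 0, b_2 = 0.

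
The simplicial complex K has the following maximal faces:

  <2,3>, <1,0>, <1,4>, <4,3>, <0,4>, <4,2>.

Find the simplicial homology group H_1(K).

H_1 = Z^2.

We work with the vertex ordering 0 < 1 < 2 < 3 < 4. The simplices of K, each written with vertices in increasing order, are:

  0-simplices (5): [0], [1], [2], [3], [4]
  1-simplices (6): [0,1], [0,4], [1,4], [2,3], [2,4], [3,4]

so the chain groups are C_0 ≅ Z^5, C_1 ≅ Z^6.

The boundary map ∂_1: C_1 → C_0 is given by ∂[p,q] = [q] − [p]. For instance
  ∂[3,4] = [4] − [3].
As a 5×6 matrix over Z this has rank 4, with invariant factors (1,1,1,1).

Now H_k = ker ∂_k / im ∂_{k+1}, so:

  H_1: rank ker ∂_1 − rank ∂_2 = (6 − 4) − 0 = 2, and there is no ∂_2, so H_1 ≅ Z^2.

(K is a triangulation of a wedge of 2 circles.)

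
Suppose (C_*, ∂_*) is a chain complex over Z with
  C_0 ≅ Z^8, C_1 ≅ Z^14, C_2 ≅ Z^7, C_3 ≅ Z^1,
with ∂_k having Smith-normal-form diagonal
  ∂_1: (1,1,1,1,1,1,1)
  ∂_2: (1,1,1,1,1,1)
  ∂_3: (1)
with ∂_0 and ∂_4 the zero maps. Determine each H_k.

H_0: b_0 = 8 − 0 − 7 = 1; torsion from ∂_1 factors > 1: none. So H_0 = Z.
H_1: b_1 = 14 − 7 − 6 = 1; torsion from ∂_2 factors > 1: none. So H_1 = Z.
H_2: b_2 = 7 − 6 − 1 = 0; torsion from ∂_3 factors > 1: none. So H_2 = 0.
H_3: b_3 = 1 − 1 − 0 = 0; torsion from ∂_4 factors > 1: none. So H_3 = 0.

H_0 = Z,  H_1 = Z,  H_2 = 0,  H_3 = 0.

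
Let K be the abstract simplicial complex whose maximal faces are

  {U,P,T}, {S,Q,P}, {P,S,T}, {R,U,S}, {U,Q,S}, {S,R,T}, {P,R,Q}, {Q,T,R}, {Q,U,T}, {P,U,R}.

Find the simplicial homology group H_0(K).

We work with the vertex ordering P < Q < R < S < T < U. The simplices of K, each written with vertices in increasing order, are:

  0-simplices (6): P, Q, R, S, T, U
  1-simplices (15): PQ, PR, PS, PT, PU, QR, QS, QT, QU, RS, RT, RU, ST, SU, TU
  2-simplices (10): PQR, PQS, PRU, PST, PTU, QRT, QSU, QTU, RST, RSU

giving chain groups C_0 ≅ Z^6, C_1 ≅ Z^15, C_2 ≅ Z^10.

The boundary map ∂_1: C_1 → C_0 maps an edge to its endpoints' difference, ∂[p,q] = q − p.
As a 6×15 matrix over Z this has rank 5, with invariant factors (1,1,1,1,1).

Boundary ∂_2: C_2 → C_1 sends each 2-simplex [p,q,r] to [q,r] − [p,r] + [p,q]. For instance
  ∂QTU = TU − QU + QT,
  ∂QRT = RT − QT + QR.
This gives a 15×10 integer matrix of rank 10; reducing to Smith normal form yields diagonal entries (1,1,1,1,1,1,1,1,1,2).

Reading off H_k = ker ∂_k / im ∂_{k+1}:

  H_0: rank C_0 − rank ∂_1 = 6 − 5 = 1, and the invariant factors of ∂_1 are all 1, so H_0 = Z.

H_0 ≅ Z.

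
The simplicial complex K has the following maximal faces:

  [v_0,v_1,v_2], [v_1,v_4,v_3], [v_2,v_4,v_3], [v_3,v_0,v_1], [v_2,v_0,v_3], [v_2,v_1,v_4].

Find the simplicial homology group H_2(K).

H_2 = Z.

Order the vertices as v_0 < v_1 < v_2 < v_3 < v_4. Listing each simplex with vertices in this order, K has dimension 2 with simplices:

  0-simplices (5): [v_0], [v_1], [v_2], [v_3], [v_4]
  1-simplices (9): [v_0,v_1], [v_0,v_2], [v_0,v_3], [v_1,v_2], [v_1,v_3], [v_1,v_4], [v_2,v_3], [v_2,v_4], [v_3,v_4]
  2-simplices (6): [v_0,v_1,v_2], [v_0,v_1,v_3], [v_0,v_2,v_3], [v_1,v_2,v_4], [v_1,v_3,v_4], [v_2,v_3,v_4]

Hence C_0 ≅ Z^5, C_1 ≅ Z^9, C_2 ≅ Z^6.

The boundary map ∂_1: C_1 → C_0 maps an edge to its endpoints' difference, ∂[p,q] = q − p. For instance
  ∂[v_1,v_2] = [v_2] − [v_1].
As a 5×9 matrix over Z this has rank 4, with invariant factors (1,1,1,1).

∂_2: C_2 → C_1 acts by ∂[p,q,r] = [q,r] − [p,r] + [p,q]. For instance
  ∂[v_2,v_3,v_4] = [v_3,v_4] − [v_2,v_4] + [v_2,v_3],
  ∂[v_1,v_3,v_4] = [v_3,v_4] − [v_1,v_4] + [v_1,v_3].
This gives a 9×6 integer matrix of rank 5; reducing to Smith normal form yields diagonal entries (1,1,1,1,1).

Reading off H_k = ker ∂_k / im ∂_{k+1}:

  H_2: rank ker ∂_2 − rank ∂_3 = (6 − 5) − 0 = 1, and there is no ∂_3, so H_2 = Z.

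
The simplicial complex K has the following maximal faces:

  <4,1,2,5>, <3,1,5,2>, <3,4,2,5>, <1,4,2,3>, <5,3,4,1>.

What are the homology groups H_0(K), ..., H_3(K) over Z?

Order the vertices as 1 < 2 < 3 < 4 < 5. Listing each simplex with vertices in this order, K has dimension 3 with simplices:

  0-simplices (5): [1], [2], [3], [4], [5]
  1-simplices (10): [1,2], [1,3], [1,4], [1,5], [2,3], [2,4], [2,5], [3,4], [3,5], [4,5]
  2-simplices (10): [1,2,3], [1,2,4], [1,2,5], [1,3,4], [1,3,5], [1,4,5], [2,3,4], [2,3,5], [2,4,5], [3,4,5]
  3-simplices (5): [1,2,3,4], [1,2,3,5], [1,2,4,5], [1,3,4,5], [2,3,4,5]

giving chain groups C_0 ≅ Z^5, C_1 ≅ Z^10, C_2 ≅ Z^10, C_3 ≅ Z^5.

Boundary ∂_1: C_1 → C_0 sends each edge [p,q] (with p < q) to q − p. For instance
  ∂[1,4] = [4] − [1].
The 5×10 boundary matrix has rank 4 and Smith normal form diag(1,1,1,1).

Boundary ∂_2: C_2 → C_1 maps a triangle to the signed sum of its edges. For instance
  ∂[3,4,5] = [4,5] − [3,5] + [3,4],
  ∂[1,3,4] = [3,4] − [1,4] + [1,3].
This gives a 10×10 integer matrix of rank 6; reducing to Smith normal form yields diagonal entries (1,1,1,1,1,1).

The boundary map ∂_3: C_3 → C_2 sends each 3-simplex σ to the alternating sum Σ_i (−1)^i (σ with its i-th vertex removed). For instance
  ∂[2,3,4,5] = [3,4,5] − [2,4,5] + [2,3,5] − [2,3,4],
  ∂[1,2,3,5] = [2,3,5] − [1,3,5] + [1,2,5] − [1,2,3].
The resulting 10×5 matrix has rank 4, and its Smith normal form has invariant factors (1,1,1,1).

Reading off H_k = ker ∂_k / im ∂_{k+1}:

  H_0: rank C_0 − rank ∂_1 = 5 − 4 = 1, and the invariant factors of ∂_1 are all 1, so H_0 ≅ Z.
  H_1: rank ker ∂_1 − rank ∂_2 = (10 − 4) − 6 = 0, and the invariant factors of ∂_2 are all 1, so H_1 ≅ 0.
  H_2: rank ker ∂_2 − rank ∂_3 = (10 − 6) − 4 = 0, and the invariant factors of ∂_3 are all 1, so H_2 ≅ 0.
  H_3: rank ker ∂_3 − rank ∂_4 = (5 − 4) − 0 = 1, and there is no ∂_4, so H_3 ≅ Z.

H_0 ≅ Z,  H_1 = 0,  H_2 = 0,  H_3 ≅ Z.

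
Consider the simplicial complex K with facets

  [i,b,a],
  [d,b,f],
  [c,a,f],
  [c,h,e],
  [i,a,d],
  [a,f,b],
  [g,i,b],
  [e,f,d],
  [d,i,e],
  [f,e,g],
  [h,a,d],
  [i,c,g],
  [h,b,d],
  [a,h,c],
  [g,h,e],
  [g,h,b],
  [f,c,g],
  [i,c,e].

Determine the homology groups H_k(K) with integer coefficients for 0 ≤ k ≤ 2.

K has 9 vertices, 27 edges, 18 triangles.
rank ∂_0 = 0, rank ∂_1 = 8 ⇒ b_0 = 9 − 0 − 8 = 1; all invariant factors of ∂_1 are 1 so no torsion. So H_0 ≅ Z.
rank ∂_1 = 8, rank ∂_2 = 18 ⇒ b_1 = 27 − 8 − 18 = 1; ∂_2 has invariant factor(s) [2] giving torsion. So H_1 ≅ Z ⊕ Z_2.
rank ∂_2 = 18, rank ∂_3 = 0 ⇒ b_2 = 18 − 18 − 0 = 0. So H_2 ≅ 0.

H_0 ≅ Z,  H_1 ≅ Z ⊕ Z_2,  H_2 = 0.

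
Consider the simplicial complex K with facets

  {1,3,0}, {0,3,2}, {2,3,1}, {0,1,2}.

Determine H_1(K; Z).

Order the vertices as 0 < 1 < 2 < 3. Listing each simplex with vertices in this order, K has dimension 2 with simplices:

  0-simplices (4): [0], [1], [2], [3]
  1-simplices (6): [0,1], [0,2], [0,3], [1,2], [1,3], [2,3]
  2-simplices (4): [0,1,2], [0,1,3], [0,2,3], [1,2,3]

so the chain groups are C_0 ≅ Z^4, C_1 ≅ Z^6, C_2 ≅ Z^4.

The boundary map ∂_1: C_1 → C_0 is given by ∂[p,q] = [q] − [p]. For instance
  ∂[0,1] = [1] − [0].
The resulting 4×6 matrix has rank 3, and its Smith normal form has invariant factors (1,1,1).

Boundary ∂_2: C_2 → C_1 acts by ∂[p,q,r] = [q,r] − [p,r] + [p,q]. For instance
  ∂[0,2,3] = [2,3] − [0,3] + [0,2],
  ∂[0,1,3] = [1,3] − [0,3] + [0,1].
The 6×4 boundary matrix has rank 3 and Smith normal form diag(1,1,1).

Now H_k = ker ∂_k / im ∂_{k+1}, so:

  H_1: rank ker ∂_1 − rank ∂_2 = (6 − 3) − 3 = 0, and the invariant factors of ∂_2 are all 1, so H_1 = 0.

H_1 = 0.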